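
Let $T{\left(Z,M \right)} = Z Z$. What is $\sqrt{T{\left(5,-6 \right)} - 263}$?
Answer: $i \sqrt{238} \approx 15.427 i$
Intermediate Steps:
$T{\left(Z,M \right)} = Z^{2}$
$\sqrt{T{\left(5,-6 \right)} - 263} = \sqrt{5^{2} - 263} = \sqrt{25 - 263} = \sqrt{-238} = i \sqrt{238}$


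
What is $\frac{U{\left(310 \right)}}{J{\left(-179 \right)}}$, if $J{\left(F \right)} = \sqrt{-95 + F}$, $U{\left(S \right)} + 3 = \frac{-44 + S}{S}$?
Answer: $\frac{166 i \sqrt{274}}{21235} \approx 0.1294 i$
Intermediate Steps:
$U{\left(S \right)} = -3 + \frac{-44 + S}{S}$
$\frac{U{\left(310 \right)}}{J{\left(-179 \right)}} = \frac{-2 - \frac{44}{310}}{\sqrt{-95 - 179}} = \frac{-2 - \frac{22}{155}}{\sqrt{-274}} = \frac{-2 - \frac{22}{155}}{i \sqrt{274}} = - \frac{332 \left(- \frac{i \sqrt{274}}{274}\right)}{155} = \frac{166 i \sqrt{274}}{21235}$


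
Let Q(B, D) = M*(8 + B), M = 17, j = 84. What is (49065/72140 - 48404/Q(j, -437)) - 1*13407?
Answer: -75804308981/5641348 ≈ -13437.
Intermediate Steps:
Q(B, D) = 136 + 17*B (Q(B, D) = 17*(8 + B) = 136 + 17*B)
(49065/72140 - 48404/Q(j, -437)) - 1*13407 = (49065/72140 - 48404/(136 + 17*84)) - 1*13407 = (49065*(1/72140) - 48404/(136 + 1428)) - 13407 = (9813/14428 - 48404/1564) - 13407 = (9813/14428 - 48404*1/1564) - 13407 = (9813/14428 - 12101/391) - 13407 = -170756345/5641348 - 13407 = -75804308981/5641348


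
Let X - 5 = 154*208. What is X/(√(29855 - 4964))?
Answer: 10679*√24891/8297 ≈ 203.06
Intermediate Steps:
X = 32037 (X = 5 + 154*208 = 5 + 32032 = 32037)
X/(√(29855 - 4964)) = 32037/(√(29855 - 4964)) = 32037/(√24891) = 32037*(√24891/24891) = 10679*√24891/8297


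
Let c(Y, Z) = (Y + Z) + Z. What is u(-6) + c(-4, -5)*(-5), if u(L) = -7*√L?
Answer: 70 - 7*I*√6 ≈ 70.0 - 17.146*I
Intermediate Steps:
c(Y, Z) = Y + 2*Z
u(-6) + c(-4, -5)*(-5) = -7*I*√6 + (-4 + 2*(-5))*(-5) = -7*I*√6 + (-4 - 10)*(-5) = -7*I*√6 - 14*(-5) = -7*I*√6 + 70 = 70 - 7*I*√6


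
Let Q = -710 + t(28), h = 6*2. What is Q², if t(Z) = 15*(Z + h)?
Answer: 12100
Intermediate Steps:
h = 12
t(Z) = 180 + 15*Z (t(Z) = 15*(Z + 12) = 15*(12 + Z) = 180 + 15*Z)
Q = -110 (Q = -710 + (180 + 15*28) = -710 + (180 + 420) = -710 + 600 = -110)
Q² = (-110)² = 12100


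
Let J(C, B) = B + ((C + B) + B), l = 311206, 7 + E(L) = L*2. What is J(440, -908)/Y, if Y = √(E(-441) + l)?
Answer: -2284*√6333/44331 ≈ -4.1001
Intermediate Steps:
E(L) = -7 + 2*L (E(L) = -7 + L*2 = -7 + 2*L)
Y = 7*√6333 (Y = √((-7 + 2*(-441)) + 311206) = √((-7 - 882) + 311206) = √(-889 + 311206) = √310317 = 7*√6333 ≈ 557.06)
J(C, B) = C + 3*B (J(C, B) = B + ((B + C) + B) = B + (C + 2*B) = C + 3*B)
J(440, -908)/Y = (440 + 3*(-908))/((7*√6333)) = (440 - 2724)*(√6333/44331) = -2284*√6333/44331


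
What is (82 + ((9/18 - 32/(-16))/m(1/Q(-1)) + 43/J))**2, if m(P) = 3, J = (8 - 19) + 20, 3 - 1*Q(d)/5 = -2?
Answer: 2486929/324 ≈ 7675.7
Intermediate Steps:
Q(d) = 25 (Q(d) = 15 - 5*(-2) = 15 + 10 = 25)
J = 9 (J = -11 + 20 = 9)
(82 + ((9/18 - 32/(-16))/m(1/Q(-1)) + 43/J))**2 = (82 + ((9/18 - 32/(-16))/3 + 43/9))**2 = (82 + ((9*(1/18) - 32*(-1/16))*(1/3) + 43*(1/9)))**2 = (82 + ((1/2 + 2)*(1/3) + 43/9))**2 = (82 + ((5/2)*(1/3) + 43/9))**2 = (82 + (5/6 + 43/9))**2 = (82 + 101/18)**2 = (1577/18)**2 = 2486929/324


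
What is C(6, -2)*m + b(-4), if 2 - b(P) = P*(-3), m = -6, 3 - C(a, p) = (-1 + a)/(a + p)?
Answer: -41/2 ≈ -20.500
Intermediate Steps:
C(a, p) = 3 - (-1 + a)/(a + p)
b(P) = 2 + 3*P (b(P) = 2 - P*(-3) = 2 - (-3)*P = 2 + 3*P)
C(6, -2)*m + b(-4) = ((1 + 2*6 + 3*(-2))/(6 - 2))*(-6) + (2 + 3*(-4)) = ((1 + 12 - 6)/4)*(-6) + (2 - 12) = ((¼)*7)*(-6) - 10 = (7/4)*(-6) - 10 = -21/2 - 10 = -41/2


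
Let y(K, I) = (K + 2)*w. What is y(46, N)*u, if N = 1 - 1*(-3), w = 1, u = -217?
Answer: -10416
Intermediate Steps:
N = 4 (N = 1 + 3 = 4)
y(K, I) = 2 + K (y(K, I) = (K + 2)*1 = (2 + K)*1 = 2 + K)
y(46, N)*u = (2 + 46)*(-217) = 48*(-217) = -10416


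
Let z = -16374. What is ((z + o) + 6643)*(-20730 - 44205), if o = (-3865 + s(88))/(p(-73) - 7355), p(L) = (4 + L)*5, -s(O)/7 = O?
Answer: 973040832153/1540 ≈ 6.3184e+8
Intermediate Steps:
s(O) = -7*O
p(L) = 20 + 5*L
o = 4481/7700 (o = (-3865 - 7*88)/((20 + 5*(-73)) - 7355) = (-3865 - 616)/((20 - 365) - 7355) = -4481/(-345 - 7355) = -4481/(-7700) = -4481*(-1/7700) = 4481/7700 ≈ 0.58195)
((z + o) + 6643)*(-20730 - 44205) = ((-16374 + 4481/7700) + 6643)*(-20730 - 44205) = (-126075319/7700 + 6643)*(-64935) = -74924219/7700*(-64935) = 973040832153/1540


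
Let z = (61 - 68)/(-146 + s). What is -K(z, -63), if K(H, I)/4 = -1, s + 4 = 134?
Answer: 4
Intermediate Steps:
s = 130 (s = -4 + 134 = 130)
z = 7/16 (z = (61 - 68)/(-146 + 130) = -7/(-16) = -7*(-1/16) = 7/16 ≈ 0.43750)
K(H, I) = -4 (K(H, I) = 4*(-1) = -4)
-K(z, -63) = -1*(-4) = 4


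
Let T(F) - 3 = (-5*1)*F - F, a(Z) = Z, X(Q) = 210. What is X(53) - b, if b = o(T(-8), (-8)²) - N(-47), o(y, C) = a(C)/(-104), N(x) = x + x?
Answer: 1516/13 ≈ 116.62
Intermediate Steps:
N(x) = 2*x
T(F) = 3 - 6*F (T(F) = 3 + ((-5*1)*F - F) = 3 + (-5*F - F) = 3 - 6*F)
o(y, C) = -C/104 (o(y, C) = C/(-104) = C*(-1/104) = -C/104)
b = 1214/13 (b = -1/104*(-8)² - 2*(-47) = -1/104*64 - 1*(-94) = -8/13 + 94 = 1214/13 ≈ 93.385)
X(53) - b = 210 - 1*1214/13 = 210 - 1214/13 = 1516/13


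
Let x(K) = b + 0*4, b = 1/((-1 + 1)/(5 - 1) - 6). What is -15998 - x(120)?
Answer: -95987/6 ≈ -15998.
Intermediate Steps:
b = -⅙ (b = 1/(0/4 - 6) = 1/(0*(¼) - 6) = 1/(0 - 6) = 1/(-6) = -⅙ ≈ -0.16667)
x(K) = -⅙ (x(K) = -⅙ + 0*4 = -⅙ + 0 = -⅙)
-15998 - x(120) = -15998 - 1*(-⅙) = -15998 + ⅙ = -95987/6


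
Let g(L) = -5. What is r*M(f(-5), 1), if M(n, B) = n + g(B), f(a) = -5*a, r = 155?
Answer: 3100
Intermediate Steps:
M(n, B) = -5 + n (M(n, B) = n - 5 = -5 + n)
r*M(f(-5), 1) = 155*(-5 - 5*(-5)) = 155*(-5 + 25) = 155*20 = 3100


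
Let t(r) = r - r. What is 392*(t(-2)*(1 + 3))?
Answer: 0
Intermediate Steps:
t(r) = 0
392*(t(-2)*(1 + 3)) = 392*(0*(1 + 3)) = 392*(0*4) = 392*0 = 0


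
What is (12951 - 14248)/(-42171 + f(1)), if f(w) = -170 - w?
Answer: 1297/42342 ≈ 0.030632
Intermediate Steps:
(12951 - 14248)/(-42171 + f(1)) = (12951 - 14248)/(-42171 + (-170 - 1*1)) = -1297/(-42171 + (-170 - 1)) = -1297/(-42171 - 171) = -1297/(-42342) = -1297*(-1/42342) = 1297/42342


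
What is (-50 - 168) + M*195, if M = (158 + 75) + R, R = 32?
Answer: 51457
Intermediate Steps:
M = 265 (M = (158 + 75) + 32 = 233 + 32 = 265)
(-50 - 168) + M*195 = (-50 - 168) + 265*195 = -218 + 51675 = 51457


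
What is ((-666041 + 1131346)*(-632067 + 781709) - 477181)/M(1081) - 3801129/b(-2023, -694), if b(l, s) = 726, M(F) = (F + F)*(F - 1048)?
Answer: 126967768245/130801 ≈ 9.7069e+5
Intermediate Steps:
M(F) = 2*F*(-1048 + F) (M(F) = (2*F)*(-1048 + F) = 2*F*(-1048 + F))
((-666041 + 1131346)*(-632067 + 781709) - 477181)/M(1081) - 3801129/b(-2023, -694) = ((-666041 + 1131346)*(-632067 + 781709) - 477181)/((2*1081*(-1048 + 1081))) - 3801129/726 = (465305*149642 - 477181)/((2*1081*33)) - 3801129*1/726 = (69629170810 - 477181)/71346 - 1267043/242 = 69628693629*(1/71346) - 1267043/242 = 2109960413/2162 - 1267043/242 = 126967768245/130801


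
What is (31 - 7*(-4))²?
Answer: 3481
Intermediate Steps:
(31 - 7*(-4))² = (31 + 28)² = 59² = 3481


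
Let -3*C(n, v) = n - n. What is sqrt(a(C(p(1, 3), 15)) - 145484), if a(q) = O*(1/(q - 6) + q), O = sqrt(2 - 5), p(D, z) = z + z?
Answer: sqrt(-5237424 - 6*I*sqrt(3))/6 ≈ 0.00037842 - 381.42*I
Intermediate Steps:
p(D, z) = 2*z
O = I*sqrt(3) (O = sqrt(-3) = I*sqrt(3) ≈ 1.732*I)
C(n, v) = 0 (C(n, v) = -(n - n)/3 = -1/3*0 = 0)
a(q) = I*sqrt(3)*(q + 1/(-6 + q)) (a(q) = (I*sqrt(3))*(1/(q - 6) + q) = (I*sqrt(3))*(1/(-6 + q) + q) = (I*sqrt(3))*(q + 1/(-6 + q)) = I*sqrt(3)*(q + 1/(-6 + q)))
sqrt(a(C(p(1, 3), 15)) - 145484) = sqrt(I*sqrt(3)*(1 + 0**2 - 6*0)/(-6 + 0) - 145484) = sqrt(I*sqrt(3)*(1 + 0 + 0)/(-6) - 145484) = sqrt(I*sqrt(3)*(-1/6)*1 - 145484) = sqrt(-I*sqrt(3)/6 - 145484) = sqrt(-145484 - I*sqrt(3)/6)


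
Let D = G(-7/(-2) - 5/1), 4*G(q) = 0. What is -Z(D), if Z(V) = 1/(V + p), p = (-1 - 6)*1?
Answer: ⅐ ≈ 0.14286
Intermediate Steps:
G(q) = 0 (G(q) = (¼)*0 = 0)
p = -7 (p = -7*1 = -7)
D = 0
Z(V) = 1/(-7 + V) (Z(V) = 1/(V - 7) = 1/(-7 + V))
-Z(D) = -1/(-7 + 0) = -1/(-7) = -1*(-⅐) = ⅐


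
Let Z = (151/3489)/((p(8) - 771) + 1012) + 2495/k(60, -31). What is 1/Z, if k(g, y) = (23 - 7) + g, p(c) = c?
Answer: 66025836/2167570171 ≈ 0.030461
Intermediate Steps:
k(g, y) = 16 + g
Z = 2167570171/66025836 (Z = (151/3489)/((8 - 771) + 1012) + 2495/(16 + 60) = (151*(1/3489))/(-763 + 1012) + 2495/76 = (151/3489)/249 + 2495*(1/76) = (151/3489)*(1/249) + 2495/76 = 151/868761 + 2495/76 = 2167570171/66025836 ≈ 32.829)
1/Z = 1/(2167570171/66025836) = 66025836/2167570171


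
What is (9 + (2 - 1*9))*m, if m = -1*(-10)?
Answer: 20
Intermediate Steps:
m = 10
(9 + (2 - 1*9))*m = (9 + (2 - 1*9))*10 = (9 + (2 - 9))*10 = (9 - 7)*10 = 2*10 = 20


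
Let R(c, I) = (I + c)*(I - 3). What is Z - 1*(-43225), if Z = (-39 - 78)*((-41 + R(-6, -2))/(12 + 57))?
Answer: 994214/23 ≈ 43227.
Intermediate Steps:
R(c, I) = (-3 + I)*(I + c) (R(c, I) = (I + c)*(-3 + I) = (-3 + I)*(I + c))
Z = 39/23 (Z = (-39 - 78)*((-41 + ((-2)² - 3*(-2) - 3*(-6) - 2*(-6)))/(12 + 57)) = -117*(-41 + (4 + 6 + 18 + 12))/69 = -117*(-41 + 40)/69 = -(-117)/69 = -117*(-1/69) = 39/23 ≈ 1.6957)
Z - 1*(-43225) = 39/23 - 1*(-43225) = 39/23 + 43225 = 994214/23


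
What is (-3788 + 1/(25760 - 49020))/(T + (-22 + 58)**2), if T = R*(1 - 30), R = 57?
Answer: 4195661/395420 ≈ 10.611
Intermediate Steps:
T = -1653 (T = 57*(1 - 30) = 57*(-29) = -1653)
(-3788 + 1/(25760 - 49020))/(T + (-22 + 58)**2) = (-3788 + 1/(25760 - 49020))/(-1653 + (-22 + 58)**2) = (-3788 + 1/(-23260))/(-1653 + 36**2) = (-3788 - 1/23260)/(-1653 + 1296) = -88108881/23260/(-357) = -88108881/23260*(-1/357) = 4195661/395420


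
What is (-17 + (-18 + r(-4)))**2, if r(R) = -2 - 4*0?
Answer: 1369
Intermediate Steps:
r(R) = -2 (r(R) = -2 + 0 = -2)
(-17 + (-18 + r(-4)))**2 = (-17 + (-18 - 2))**2 = (-17 - 20)**2 = (-37)**2 = 1369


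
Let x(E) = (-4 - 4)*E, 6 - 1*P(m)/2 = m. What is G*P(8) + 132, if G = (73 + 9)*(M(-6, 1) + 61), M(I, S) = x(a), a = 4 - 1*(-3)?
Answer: -1508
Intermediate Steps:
P(m) = 12 - 2*m
a = 7 (a = 4 + 3 = 7)
x(E) = -8*E
M(I, S) = -56 (M(I, S) = -8*7 = -56)
G = 410 (G = (73 + 9)*(-56 + 61) = 82*5 = 410)
G*P(8) + 132 = 410*(12 - 2*8) + 132 = 410*(12 - 16) + 132 = 410*(-4) + 132 = -1640 + 132 = -1508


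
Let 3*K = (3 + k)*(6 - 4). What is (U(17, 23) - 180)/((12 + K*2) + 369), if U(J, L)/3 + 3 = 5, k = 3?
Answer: -174/389 ≈ -0.44730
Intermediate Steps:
U(J, L) = 6 (U(J, L) = -9 + 3*5 = -9 + 15 = 6)
K = 4 (K = ((3 + 3)*(6 - 4))/3 = (6*2)/3 = (1/3)*12 = 4)
(U(17, 23) - 180)/((12 + K*2) + 369) = (6 - 180)/((12 + 4*2) + 369) = -174/((12 + 8) + 369) = -174/(20 + 369) = -174/389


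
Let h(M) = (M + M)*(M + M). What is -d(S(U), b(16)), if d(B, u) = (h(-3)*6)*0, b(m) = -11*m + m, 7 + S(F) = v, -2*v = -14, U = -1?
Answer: 0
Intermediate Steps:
v = 7 (v = -½*(-14) = 7)
S(F) = 0 (S(F) = -7 + 7 = 0)
h(M) = 4*M² (h(M) = (2*M)*(2*M) = 4*M²)
b(m) = -10*m
d(B, u) = 0 (d(B, u) = ((4*(-3)²)*6)*0 = ((4*9)*6)*0 = (36*6)*0 = 216*0 = 0)
-d(S(U), b(16)) = -1*0 = 0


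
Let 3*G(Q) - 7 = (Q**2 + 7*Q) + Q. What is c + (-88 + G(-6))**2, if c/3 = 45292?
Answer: 1295245/9 ≈ 1.4392e+5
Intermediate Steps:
c = 135876 (c = 3*45292 = 135876)
G(Q) = 7/3 + Q**2/3 + 8*Q/3 (G(Q) = 7/3 + ((Q**2 + 7*Q) + Q)/3 = 7/3 + (Q**2 + 8*Q)/3 = 7/3 + (Q**2/3 + 8*Q/3) = 7/3 + Q**2/3 + 8*Q/3)
c + (-88 + G(-6))**2 = 135876 + (-88 + (7/3 + (1/3)*(-6)**2 + (8/3)*(-6)))**2 = 135876 + (-88 + (7/3 + (1/3)*36 - 16))**2 = 135876 + (-88 + (7/3 + 12 - 16))**2 = 135876 + (-88 - 5/3)**2 = 135876 + (-269/3)**2 = 135876 + 72361/9 = 1295245/9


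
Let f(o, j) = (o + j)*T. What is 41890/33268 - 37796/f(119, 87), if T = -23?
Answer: 363968037/39405946 ≈ 9.2364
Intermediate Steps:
f(o, j) = -23*j - 23*o (f(o, j) = (o + j)*(-23) = (j + o)*(-23) = -23*j - 23*o)
41890/33268 - 37796/f(119, 87) = 41890/33268 - 37796/(-23*87 - 23*119) = 41890*(1/33268) - 37796/(-2001 - 2737) = 20945/16634 - 37796/(-4738) = 20945/16634 - 37796*(-1/4738) = 20945/16634 + 18898/2369 = 363968037/39405946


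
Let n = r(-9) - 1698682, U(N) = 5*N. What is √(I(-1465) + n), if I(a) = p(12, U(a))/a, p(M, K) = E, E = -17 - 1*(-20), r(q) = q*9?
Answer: I*√3645927624070/1465 ≈ 1303.4*I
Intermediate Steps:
r(q) = 9*q
E = 3 (E = -17 + 20 = 3)
p(M, K) = 3
I(a) = 3/a
n = -1698763 (n = 9*(-9) - 1698682 = -81 - 1698682 = -1698763)
√(I(-1465) + n) = √(3/(-1465) - 1698763) = √(3*(-1/1465) - 1698763) = √(-3/1465 - 1698763) = √(-2488687798/1465) = I*√3645927624070/1465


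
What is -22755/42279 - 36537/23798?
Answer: -695423771/335385214 ≈ -2.0735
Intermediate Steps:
-22755/42279 - 36537/23798 = -22755*1/42279 - 36537*1/23798 = -7585/14093 - 36537/23798 = -695423771/335385214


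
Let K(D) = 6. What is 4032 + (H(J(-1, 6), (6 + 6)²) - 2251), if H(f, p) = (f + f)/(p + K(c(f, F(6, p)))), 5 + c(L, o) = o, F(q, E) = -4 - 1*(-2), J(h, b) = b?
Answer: 44527/25 ≈ 1781.1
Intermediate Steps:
F(q, E) = -2 (F(q, E) = -4 + 2 = -2)
c(L, o) = -5 + o
H(f, p) = 2*f/(6 + p) (H(f, p) = (f + f)/(p + 6) = (2*f)/(6 + p) = 2*f/(6 + p))
4032 + (H(J(-1, 6), (6 + 6)²) - 2251) = 4032 + (2*6/(6 + (6 + 6)²) - 2251) = 4032 + (2*6/(6 + 12²) - 2251) = 4032 + (2*6/(6 + 144) - 2251) = 4032 + (2*6/150 - 2251) = 4032 + (2*6*(1/150) - 2251) = 4032 + (2/25 - 2251) = 4032 - 56273/25 = 44527/25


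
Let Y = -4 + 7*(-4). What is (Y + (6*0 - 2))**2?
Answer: 1156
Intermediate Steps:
Y = -32 (Y = -4 - 28 = -32)
(Y + (6*0 - 2))**2 = (-32 + (6*0 - 2))**2 = (-32 + (0 - 2))**2 = (-32 - 2)**2 = (-34)**2 = 1156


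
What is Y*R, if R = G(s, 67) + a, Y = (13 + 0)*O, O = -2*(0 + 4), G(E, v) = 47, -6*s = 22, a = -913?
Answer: 90064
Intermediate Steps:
s = -11/3 (s = -⅙*22 = -11/3 ≈ -3.6667)
O = -8 (O = -2*4 = -8)
Y = -104 (Y = (13 + 0)*(-8) = 13*(-8) = -104)
R = -866 (R = 47 - 913 = -866)
Y*R = -104*(-866) = 90064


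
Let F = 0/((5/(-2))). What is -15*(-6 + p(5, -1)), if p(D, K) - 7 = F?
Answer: -15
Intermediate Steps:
F = 0 (F = 0/((5*(-½))) = 0/(-5/2) = 0*(-⅖) = 0)
p(D, K) = 7 (p(D, K) = 7 + 0 = 7)
-15*(-6 + p(5, -1)) = -15*(-6 + 7) = -15*1 = -15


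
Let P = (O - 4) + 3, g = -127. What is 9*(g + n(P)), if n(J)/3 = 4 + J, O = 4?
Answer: -954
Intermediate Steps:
P = 3 (P = (4 - 4) + 3 = 0 + 3 = 3)
n(J) = 12 + 3*J (n(J) = 3*(4 + J) = 12 + 3*J)
9*(g + n(P)) = 9*(-127 + (12 + 3*3)) = 9*(-127 + (12 + 9)) = 9*(-127 + 21) = 9*(-106) = -954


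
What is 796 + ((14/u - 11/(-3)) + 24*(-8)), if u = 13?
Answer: 23741/39 ≈ 608.74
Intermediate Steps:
796 + ((14/u - 11/(-3)) + 24*(-8)) = 796 + ((14/13 - 11/(-3)) + 24*(-8)) = 796 + ((14*(1/13) - 11*(-1/3)) - 192) = 796 + ((14/13 + 11/3) - 192) = 796 + (185/39 - 192) = 796 - 7303/39 = 23741/39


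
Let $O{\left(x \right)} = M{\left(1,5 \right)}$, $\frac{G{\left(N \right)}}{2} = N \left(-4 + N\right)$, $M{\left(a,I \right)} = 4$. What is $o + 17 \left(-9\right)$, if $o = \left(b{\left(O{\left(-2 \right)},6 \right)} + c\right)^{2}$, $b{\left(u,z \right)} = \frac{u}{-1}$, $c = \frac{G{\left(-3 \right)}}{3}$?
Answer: $-53$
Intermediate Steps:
$G{\left(N \right)} = 2 N \left(-4 + N\right)$
$O{\left(x \right)} = 4$
$c = 14$ ($c = \frac{2 \left(-3\right) \left(-4 - 3\right)}{3} = 2 \left(-3\right) \left(-7\right) \frac{1}{3} = 42 \cdot \frac{1}{3} = 14$)
$b{\left(u,z \right)} = - u$ ($b{\left(u,z \right)} = u \left(-1\right) = - u$)
$o = 100$ ($o = \left(\left(-1\right) 4 + 14\right)^{2} = \left(-4 + 14\right)^{2} = 10^{2} = 100$)
$o + 17 \left(-9\right) = 100 + 17 \left(-9\right) = 100 - 153 = -53$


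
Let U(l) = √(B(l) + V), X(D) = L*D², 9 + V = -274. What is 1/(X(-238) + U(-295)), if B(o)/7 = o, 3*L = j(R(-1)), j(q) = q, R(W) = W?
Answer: -42483/802140967 - 9*I*√587/1604281934 ≈ -5.2962e-5 - 1.3592e-7*I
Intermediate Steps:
V = -283 (V = -9 - 274 = -283)
L = -⅓ (L = (⅓)*(-1) = -⅓ ≈ -0.33333)
B(o) = 7*o
X(D) = -D²/3
U(l) = √(-283 + 7*l) (U(l) = √(7*l - 283) = √(-283 + 7*l))
1/(X(-238) + U(-295)) = 1/(-⅓*(-238)² + √(-283 + 7*(-295))) = 1/(-⅓*56644 + √(-283 - 2065)) = 1/(-56644/3 + √(-2348)) = 1/(-56644/3 + 2*I*√587)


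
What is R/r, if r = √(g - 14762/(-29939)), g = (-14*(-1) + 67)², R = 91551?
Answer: 640857*√120027614551/196444541 ≈ 1130.2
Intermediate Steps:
g = 6561 (g = (14 + 67)² = 81² = 6561)
r = √120027614551/4277 (r = √(6561 - 14762/(-29939)) = √(6561 - 14762*(-1/29939)) = √(6561 + 14762/29939) = √(196444541/29939) = √120027614551/4277 ≈ 81.003)
R/r = 91551/((√120027614551/4277)) = 91551*(7*√120027614551/196444541) = 640857*√120027614551/196444541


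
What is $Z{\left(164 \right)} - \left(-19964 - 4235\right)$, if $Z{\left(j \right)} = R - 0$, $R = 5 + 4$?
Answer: $24208$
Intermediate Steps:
$R = 9$
$Z{\left(j \right)} = 9$ ($Z{\left(j \right)} = 9 - 0 = 9 + 0 = 9$)
$Z{\left(164 \right)} - \left(-19964 - 4235\right) = 9 - \left(-19964 - 4235\right) = 9 - -24199 = 9 + 24199 = 24208$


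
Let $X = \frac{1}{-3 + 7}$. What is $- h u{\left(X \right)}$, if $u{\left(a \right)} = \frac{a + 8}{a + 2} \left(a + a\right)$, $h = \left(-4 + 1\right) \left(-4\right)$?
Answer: $-22$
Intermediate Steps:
$h = 12$ ($h = \left(-3\right) \left(-4\right) = 12$)
$X = \frac{1}{4} \approx 0.25$
$u{\left(a \right)} = \frac{2 a \left(8 + a\right)}{2 + a}$ ($u{\left(a \right)} = \frac{8 + a}{2 + a} 2 a = \frac{2 a \left(8 + a\right)}{2 + a}$)
$- h u{\left(X \right)} = \left(-1\right) 12 \cdot 2 \cdot \frac{1}{4} \frac{1}{2 + \frac{1}{4}} \left(8 + \frac{1}{4}\right) = - 12 \cdot 2 \cdot \frac{1}{4} \frac{1}{\frac{9}{4}} \cdot \frac{33}{4} = - 12 \cdot 2 \cdot \frac{1}{4} \cdot \frac{4}{9} \cdot \frac{33}{4} = \left(-12\right) \frac{11}{6} = -22$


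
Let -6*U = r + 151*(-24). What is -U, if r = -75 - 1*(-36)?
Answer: -1221/2 ≈ -610.50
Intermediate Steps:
r = -39 (r = -75 + 36 = -39)
U = 1221/2 (U = -(-39 + 151*(-24))/6 = -(-39 - 3624)/6 = -⅙*(-3663) = 1221/2 ≈ 610.50)
-U = -1*1221/2 = -1221/2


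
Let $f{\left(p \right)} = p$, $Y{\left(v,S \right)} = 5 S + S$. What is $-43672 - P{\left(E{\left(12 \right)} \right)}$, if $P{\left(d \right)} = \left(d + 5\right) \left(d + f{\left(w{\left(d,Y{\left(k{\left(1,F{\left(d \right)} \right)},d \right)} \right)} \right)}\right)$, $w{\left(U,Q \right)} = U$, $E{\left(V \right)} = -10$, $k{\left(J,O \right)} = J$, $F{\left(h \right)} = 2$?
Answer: $-43772$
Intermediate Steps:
$Y{\left(v,S \right)} = 6 S$
$P{\left(d \right)} = 2 d \left(5 + d\right)$ ($P{\left(d \right)} = \left(d + 5\right) \left(d + d\right) = \left(5 + d\right) 2 d = 2 d \left(5 + d\right)$)
$-43672 - P{\left(E{\left(12 \right)} \right)} = -43672 - 2 \left(-10\right) \left(5 - 10\right) = -43672 - 2 \left(-10\right) \left(-5\right) = -43672 - 100 = -43772$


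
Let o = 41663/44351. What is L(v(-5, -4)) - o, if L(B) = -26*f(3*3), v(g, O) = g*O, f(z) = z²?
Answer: -93444869/44351 ≈ -2106.9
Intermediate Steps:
v(g, O) = O*g
L(B) = -2106 (L(B) = -26*(3*3)² = -26*9² = -26*81 = -2106)
o = 41663/44351 (o = 41663*(1/44351) = 41663/44351 ≈ 0.93939)
L(v(-5, -4)) - o = -2106 - 1*41663/44351 = -2106 - 41663/44351 = -93444869/44351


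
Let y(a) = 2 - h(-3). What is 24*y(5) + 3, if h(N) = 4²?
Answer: -333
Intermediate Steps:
h(N) = 16
y(a) = -14 (y(a) = 2 - 1*16 = 2 - 16 = -14)
24*y(5) + 3 = 24*(-14) + 3 = -336 + 3 = -333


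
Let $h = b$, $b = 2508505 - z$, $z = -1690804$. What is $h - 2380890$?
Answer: $1818419$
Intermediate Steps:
$b = 4199309$ ($b = 2508505 - -1690804 = 2508505 + 1690804 = 4199309$)
$h = 4199309$
$h - 2380890 = 4199309 - 2380890 = 1818419$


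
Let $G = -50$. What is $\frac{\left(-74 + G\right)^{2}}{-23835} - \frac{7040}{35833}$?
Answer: $- \frac{102680944}{122011365} \approx -0.84157$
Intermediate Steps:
$\frac{\left(-74 + G\right)^{2}}{-23835} - \frac{7040}{35833} = \frac{\left(-74 - 50\right)^{2}}{-23835} - \frac{7040}{35833} = \left(-124\right)^{2} \left(- \frac{1}{23835}\right) - \frac{7040}{35833} = 15376 \left(- \frac{1}{23835}\right) - \frac{7040}{35833} = - \frac{15376}{23835} - \frac{7040}{35833} = - \frac{102680944}{122011365}$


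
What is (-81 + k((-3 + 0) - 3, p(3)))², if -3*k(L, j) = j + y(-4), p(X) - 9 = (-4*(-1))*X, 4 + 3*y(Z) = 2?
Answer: 624100/81 ≈ 7704.9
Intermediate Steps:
y(Z) = -⅔ (y(Z) = -4/3 + (⅓)*2 = -4/3 + ⅔ = -⅔)
p(X) = 9 + 4*X (p(X) = 9 + (-4*(-1))*X = 9 + 4*X)
k(L, j) = 2/9 - j/3 (k(L, j) = -(j - ⅔)/3 = -(-⅔ + j)/3 = 2/9 - j/3)
(-81 + k((-3 + 0) - 3, p(3)))² = (-81 + (2/9 - (9 + 4*3)/3))² = (-81 + (2/9 - (9 + 12)/3))² = (-81 + (2/9 - ⅓*21))² = (-81 + (2/9 - 7))² = (-81 - 61/9)² = (-790/9)² = 624100/81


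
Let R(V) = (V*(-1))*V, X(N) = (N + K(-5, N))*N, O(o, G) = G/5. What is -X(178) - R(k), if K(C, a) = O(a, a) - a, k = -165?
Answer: 104441/5 ≈ 20888.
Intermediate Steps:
O(o, G) = G/5 (O(o, G) = G*(1/5) = G/5)
K(C, a) = -4*a/5 (K(C, a) = a/5 - a = -4*a/5)
X(N) = N**2/5 (X(N) = (N - 4*N/5)*N = (N/5)*N = N**2/5)
R(V) = -V**2 (R(V) = (-V)*V = -V**2)
-X(178) - R(k) = -178**2/5 - (-1)*(-165)**2 = -31684/5 - (-1)*27225 = -1*31684/5 - 1*(-27225) = -31684/5 + 27225 = 104441/5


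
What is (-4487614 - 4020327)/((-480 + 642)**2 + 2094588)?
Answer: -8507941/2120832 ≈ -4.0116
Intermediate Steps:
(-4487614 - 4020327)/((-480 + 642)**2 + 2094588) = -8507941/(162**2 + 2094588) = -8507941/(26244 + 2094588) = -8507941/2120832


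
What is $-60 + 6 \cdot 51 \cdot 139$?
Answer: $42474$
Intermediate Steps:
$-60 + 6 \cdot 51 \cdot 139 = -60 + 306 \cdot 139 = -60 + 42534 = 42474$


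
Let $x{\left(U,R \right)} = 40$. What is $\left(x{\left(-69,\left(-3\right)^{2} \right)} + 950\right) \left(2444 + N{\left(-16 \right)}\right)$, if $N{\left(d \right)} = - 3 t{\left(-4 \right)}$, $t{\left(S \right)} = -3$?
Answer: $2428470$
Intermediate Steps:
$N{\left(d \right)} = 9$ ($N{\left(d \right)} = \left(-3\right) \left(-3\right) = 9$)
$\left(x{\left(-69,\left(-3\right)^{2} \right)} + 950\right) \left(2444 + N{\left(-16 \right)}\right) = \left(40 + 950\right) \left(2444 + 9\right) = 990 \cdot 2453 = 2428470$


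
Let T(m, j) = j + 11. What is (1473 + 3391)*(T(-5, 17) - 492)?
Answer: -2256896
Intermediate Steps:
T(m, j) = 11 + j
(1473 + 3391)*(T(-5, 17) - 492) = (1473 + 3391)*((11 + 17) - 492) = 4864*(28 - 492) = 4864*(-464) = -2256896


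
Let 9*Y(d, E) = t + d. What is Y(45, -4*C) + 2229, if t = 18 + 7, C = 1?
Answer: 20131/9 ≈ 2236.8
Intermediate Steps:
t = 25
Y(d, E) = 25/9 + d/9 (Y(d, E) = (25 + d)/9 = 25/9 + d/9)
Y(45, -4*C) + 2229 = (25/9 + (1/9)*45) + 2229 = (25/9 + 5) + 2229 = 70/9 + 2229 = 20131/9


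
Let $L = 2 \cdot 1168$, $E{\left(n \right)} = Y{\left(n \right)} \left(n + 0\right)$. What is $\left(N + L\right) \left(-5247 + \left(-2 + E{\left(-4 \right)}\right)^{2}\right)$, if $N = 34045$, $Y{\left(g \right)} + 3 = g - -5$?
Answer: $-189581391$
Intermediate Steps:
$Y{\left(g \right)} = 2 + g$ ($Y{\left(g \right)} = -3 + \left(g - -5\right) = -3 + \left(g + 5\right) = -3 + \left(5 + g\right) = 2 + g$)
$E{\left(n \right)} = n \left(2 + n\right)$ ($E{\left(n \right)} = \left(2 + n\right) \left(n + 0\right) = \left(2 + n\right) n = n \left(2 + n\right)$)
$L = 2336$
$\left(N + L\right) \left(-5247 + \left(-2 + E{\left(-4 \right)}\right)^{2}\right) = \left(34045 + 2336\right) \left(-5247 + \left(-2 - 4 \left(2 - 4\right)\right)^{2}\right) = 36381 \left(-5247 + \left(-2 - -8\right)^{2}\right) = 36381 \left(-5247 + \left(-2 + 8\right)^{2}\right) = 36381 \left(-5247 + 6^{2}\right) = 36381 \left(-5247 + 36\right) = 36381 \left(-5211\right) = -189581391$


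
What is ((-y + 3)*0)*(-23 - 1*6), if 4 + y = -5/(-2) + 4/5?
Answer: 0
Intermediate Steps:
y = -7/10 (y = -4 + (-5/(-2) + 4/5) = -4 + (-5*(-½) + 4*(⅕)) = -4 + (5/2 + ⅘) = -4 + 33/10 = -7/10 ≈ -0.70000)
((-y + 3)*0)*(-23 - 1*6) = ((-1*(-7/10) + 3)*0)*(-23 - 1*6) = ((7/10 + 3)*0)*(-23 - 6) = ((37/10)*0)*(-29) = 0*(-29) = 0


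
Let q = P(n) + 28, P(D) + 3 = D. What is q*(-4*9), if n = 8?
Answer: -1188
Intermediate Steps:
P(D) = -3 + D
q = 33 (q = (-3 + 8) + 28 = 5 + 28 = 33)
q*(-4*9) = 33*(-4*9) = 33*(-36) = -1188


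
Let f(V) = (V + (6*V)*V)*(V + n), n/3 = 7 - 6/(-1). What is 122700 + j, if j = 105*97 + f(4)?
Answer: 137185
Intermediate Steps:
n = 39 (n = 3*(7 - 6/(-1)) = 3*(7 - 6*(-1)) = 3*(7 - 1*(-6)) = 3*(7 + 6) = 3*13 = 39)
f(V) = (39 + V)*(V + 6*V²) (f(V) = (V + (6*V)*V)*(V + 39) = (V + 6*V²)*(39 + V) = (39 + V)*(V + 6*V²))
j = 14485 (j = 105*97 + 4*(39 + 6*4² + 235*4) = 10185 + 4*(39 + 6*16 + 940) = 10185 + 4*(39 + 96 + 940) = 10185 + 4*1075 = 10185 + 4300 = 14485)
122700 + j = 122700 + 14485 = 137185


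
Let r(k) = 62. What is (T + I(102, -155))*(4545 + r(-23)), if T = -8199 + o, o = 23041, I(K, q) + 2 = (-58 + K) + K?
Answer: 69040502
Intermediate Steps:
I(K, q) = -60 + 2*K (I(K, q) = -2 + ((-58 + K) + K) = -2 + (-58 + 2*K) = -60 + 2*K)
T = 14842 (T = -8199 + 23041 = 14842)
(T + I(102, -155))*(4545 + r(-23)) = (14842 + (-60 + 2*102))*(4545 + 62) = (14842 + (-60 + 204))*4607 = (14842 + 144)*4607 = 14986*4607 = 69040502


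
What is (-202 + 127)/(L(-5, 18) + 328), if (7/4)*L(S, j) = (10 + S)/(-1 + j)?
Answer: -8925/39052 ≈ -0.22854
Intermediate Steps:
L(S, j) = 4*(10 + S)/(7*(-1 + j)) (L(S, j) = 4*((10 + S)/(-1 + j))/7 = 4*(10 + S)/(7*(-1 + j)))
(-202 + 127)/(L(-5, 18) + 328) = (-202 + 127)/(4*(10 - 5)/(7*(-1 + 18)) + 328) = -75/((4/7)*5/17 + 328) = -75/((4/7)*(1/17)*5 + 328) = -75/(20/119 + 328) = -75/39052/119 = -75*119/39052 = -8925/39052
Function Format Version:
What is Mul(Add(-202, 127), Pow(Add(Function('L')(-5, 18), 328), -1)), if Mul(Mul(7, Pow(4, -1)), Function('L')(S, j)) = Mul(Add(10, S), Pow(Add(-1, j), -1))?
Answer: Rational(-8925, 39052) ≈ -0.22854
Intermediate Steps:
Function('L')(S, j) = Mul(Rational(4, 7), Pow(Add(-1, j), -1), Add(10, S)) (Function('L')(S, j) = Mul(Rational(4, 7), Mul(Add(10, S), Pow(Add(-1, j), -1))) = Mul(Rational(4, 7), Mul(Pow(Add(-1, j), -1), Add(10, S))) = Mul(Rational(4, 7), Pow(Add(-1, j), -1), Add(10, S)))
Mul(Add(-202, 127), Pow(Add(Function('L')(-5, 18), 328), -1)) = Mul(Add(-202, 127), Pow(Add(Mul(Rational(4, 7), Pow(Add(-1, 18), -1), Add(10, -5)), 328), -1)) = Mul(-75, Pow(Add(Mul(Rational(4, 7), Pow(17, -1), 5), 328), -1)) = Mul(-75, Pow(Add(Mul(Rational(4, 7), Rational(1, 17), 5), 328), -1)) = Mul(-75, Pow(Add(Rational(20, 119), 328), -1)) = Mul(-75, Pow(Rational(39052, 119), -1)) = Mul(-75, Rational(119, 39052)) = Rational(-8925, 39052)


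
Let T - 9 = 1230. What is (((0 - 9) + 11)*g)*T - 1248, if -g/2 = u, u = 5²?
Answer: -125148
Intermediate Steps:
T = 1239 (T = 9 + 1230 = 1239)
u = 25
g = -50 (g = -2*25 = -50)
(((0 - 9) + 11)*g)*T - 1248 = (((0 - 9) + 11)*(-50))*1239 - 1248 = ((-9 + 11)*(-50))*1239 - 1248 = (2*(-50))*1239 - 1248 = -100*1239 - 1248 = -123900 - 1248 = -125148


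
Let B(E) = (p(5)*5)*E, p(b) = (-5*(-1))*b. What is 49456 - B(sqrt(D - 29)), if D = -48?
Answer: 49456 - 125*I*sqrt(77) ≈ 49456.0 - 1096.9*I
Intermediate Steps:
p(b) = 5*b
B(E) = 125*E (B(E) = ((5*5)*5)*E = (25*5)*E = 125*E)
49456 - B(sqrt(D - 29)) = 49456 - 125*sqrt(-48 - 29) = 49456 - 125*sqrt(-77) = 49456 - 125*I*sqrt(77)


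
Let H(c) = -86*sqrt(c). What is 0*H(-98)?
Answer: 0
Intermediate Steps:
0*H(-98) = 0*(-602*I*sqrt(2)) = 0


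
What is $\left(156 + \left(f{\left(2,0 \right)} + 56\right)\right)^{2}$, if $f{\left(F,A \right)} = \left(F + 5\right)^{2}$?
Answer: $68121$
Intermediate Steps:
$f{\left(F,A \right)} = \left(5 + F\right)^{2}$
$\left(156 + \left(f{\left(2,0 \right)} + 56\right)\right)^{2} = \left(156 + \left(\left(5 + 2\right)^{2} + 56\right)\right)^{2} = \left(156 + \left(7^{2} + 56\right)\right)^{2} = \left(156 + \left(49 + 56\right)\right)^{2} = \left(156 + 105\right)^{2} = 261^{2} = 68121$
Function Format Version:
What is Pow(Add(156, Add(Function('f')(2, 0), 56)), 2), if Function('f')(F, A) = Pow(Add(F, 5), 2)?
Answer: 68121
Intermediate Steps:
Function('f')(F, A) = Pow(Add(5, F), 2)
Pow(Add(156, Add(Function('f')(2, 0), 56)), 2) = Pow(Add(156, Add(Pow(Add(5, 2), 2), 56)), 2) = Pow(Add(156, Add(Pow(7, 2), 56)), 2) = Pow(Add(156, Add(49, 56)), 2) = Pow(Add(156, 105), 2) = Pow(261, 2) = 68121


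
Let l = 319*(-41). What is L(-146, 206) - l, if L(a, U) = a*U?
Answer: -16997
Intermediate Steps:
l = -13079
L(a, U) = U*a
L(-146, 206) - l = 206*(-146) - 1*(-13079) = -30076 + 13079 = -16997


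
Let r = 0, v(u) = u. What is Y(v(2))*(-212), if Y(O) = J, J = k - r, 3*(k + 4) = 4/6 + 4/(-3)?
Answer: 8056/9 ≈ 895.11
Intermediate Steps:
k = -38/9 (k = -4 + (4/6 + 4/(-3))/3 = -4 + (4*(⅙) + 4*(-⅓))/3 = -4 + (⅔ - 4/3)/3 = -4 + (⅓)*(-⅔) = -4 - 2/9 = -38/9 ≈ -4.2222)
J = -38/9 (J = -38/9 - 1*0 = -38/9 + 0 = -38/9 ≈ -4.2222)
Y(O) = -38/9
Y(v(2))*(-212) = -38/9*(-212) = 8056/9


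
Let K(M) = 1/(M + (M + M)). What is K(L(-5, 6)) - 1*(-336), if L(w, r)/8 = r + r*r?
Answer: 338689/1008 ≈ 336.00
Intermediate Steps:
L(w, r) = 8*r + 8*r² (L(w, r) = 8*(r + r*r) = 8*(r + r²) = 8*r + 8*r²)
K(M) = 1/(3*M) (K(M) = 1/(M + 2*M) = 1/(3*M))
K(L(-5, 6)) - 1*(-336) = 1/(3*((8*6*(1 + 6)))) - 1*(-336) = 1/(3*((8*6*7))) + 336 = (⅓)/336 + 336 = (⅓)*(1/336) + 336 = 1/1008 + 336 = 338689/1008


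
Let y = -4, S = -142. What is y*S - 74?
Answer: 494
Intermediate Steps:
y*S - 74 = -4*(-142) - 74 = 568 - 74 = 494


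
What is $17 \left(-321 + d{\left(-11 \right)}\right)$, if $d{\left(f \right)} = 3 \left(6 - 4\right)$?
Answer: $-5355$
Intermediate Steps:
$d{\left(f \right)} = 6$ ($d{\left(f \right)} = 3 \cdot 2 = 6$)
$17 \left(-321 + d{\left(-11 \right)}\right) = 17 \left(-321 + 6\right) = 17 \left(-315\right) = -5355$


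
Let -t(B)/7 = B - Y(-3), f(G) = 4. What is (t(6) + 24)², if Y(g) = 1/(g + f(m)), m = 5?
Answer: 121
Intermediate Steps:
Y(g) = 1/(4 + g) (Y(g) = 1/(g + 4) = 1/(4 + g))
t(B) = 7 - 7*B (t(B) = -7*(B - 1/(4 - 3)) = -7*(B - 1/1) = -7*(B - 1*1) = -7*(B - 1) = -7*(-1 + B) = 7 - 7*B)
(t(6) + 24)² = ((7 - 7*6) + 24)² = ((7 - 42) + 24)² = (-35 + 24)² = (-11)² = 121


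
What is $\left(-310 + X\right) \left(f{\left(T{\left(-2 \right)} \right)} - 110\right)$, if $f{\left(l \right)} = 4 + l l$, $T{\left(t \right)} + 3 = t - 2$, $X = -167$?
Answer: $27189$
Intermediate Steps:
$T{\left(t \right)} = -5 + t$ ($T{\left(t \right)} = -3 + \left(t - 2\right) = -3 + \left(-2 + t\right) = -5 + t$)
$f{\left(l \right)} = 4 + l^{2}$
$\left(-310 + X\right) \left(f{\left(T{\left(-2 \right)} \right)} - 110\right) = \left(-310 - 167\right) \left(\left(4 + \left(-5 - 2\right)^{2}\right) - 110\right) = - 477 \left(\left(4 + \left(-7\right)^{2}\right) - 110\right) = - 477 \left(\left(4 + 49\right) - 110\right) = - 477 \left(53 - 110\right) = \left(-477\right) \left(-57\right) = 27189$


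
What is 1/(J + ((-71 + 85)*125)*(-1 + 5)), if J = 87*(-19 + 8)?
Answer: 1/6043 ≈ 0.00016548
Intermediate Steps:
J = -957 (J = 87*(-11) = -957)
1/(J + ((-71 + 85)*125)*(-1 + 5)) = 1/(-957 + ((-71 + 85)*125)*(-1 + 5)) = 1/(-957 + (14*125)*4) = 1/(-957 + 1750*4) = 1/(-957 + 7000) = 1/6043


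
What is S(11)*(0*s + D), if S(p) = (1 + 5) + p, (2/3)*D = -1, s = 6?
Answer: -51/2 ≈ -25.500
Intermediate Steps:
D = -3/2 (D = (3/2)*(-1) = -3/2 ≈ -1.5000)
S(p) = 6 + p
S(11)*(0*s + D) = (6 + 11)*(0*6 - 3/2) = 17*(0 - 3/2) = 17*(-3/2) = -51/2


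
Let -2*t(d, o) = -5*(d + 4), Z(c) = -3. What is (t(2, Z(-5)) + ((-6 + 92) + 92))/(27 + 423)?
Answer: 193/450 ≈ 0.42889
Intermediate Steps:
t(d, o) = 10 + 5*d/2 (t(d, o) = -(-5)*(d + 4)/2 = -(-5)*(4 + d)/2 = -(-20 - 5*d)/2 = 10 + 5*d/2)
(t(2, Z(-5)) + ((-6 + 92) + 92))/(27 + 423) = ((10 + (5/2)*2) + ((-6 + 92) + 92))/(27 + 423) = ((10 + 5) + (86 + 92))/450 = (15 + 178)*(1/450) = 193*(1/450) = 193/450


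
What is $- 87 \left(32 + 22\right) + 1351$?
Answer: $-3347$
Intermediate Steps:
$- 87 \left(32 + 22\right) + 1351 = \left(-87\right) 54 + 1351 = -4698 + 1351 = -3347$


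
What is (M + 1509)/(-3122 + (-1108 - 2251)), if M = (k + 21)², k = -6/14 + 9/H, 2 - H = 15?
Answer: -15768510/53669161 ≈ -0.29381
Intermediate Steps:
H = -13 (H = 2 - 1*15 = 2 - 15 = -13)
k = -102/91 (k = -6/14 + 9/(-13) = -6*1/14 + 9*(-1/13) = -3/7 - 9/13 = -102/91 ≈ -1.1209)
M = 3272481/8281 (M = (-102/91 + 21)² = (1809/91)² = 3272481/8281 ≈ 395.18)
(M + 1509)/(-3122 + (-1108 - 2251)) = (3272481/8281 + 1509)/(-3122 + (-1108 - 2251)) = 15768510/(8281*(-3122 - 3359)) = (15768510/8281)/(-6481) = (15768510/8281)*(-1/6481) = -15768510/53669161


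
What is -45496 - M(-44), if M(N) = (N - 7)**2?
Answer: -48097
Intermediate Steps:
M(N) = (-7 + N)**2
-45496 - M(-44) = -45496 - (-7 - 44)**2 = -45496 - 1*(-51)**2 = -45496 - 1*2601 = -45496 - 2601 = -48097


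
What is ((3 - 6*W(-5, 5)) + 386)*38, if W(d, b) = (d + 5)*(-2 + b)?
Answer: 14782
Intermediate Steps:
W(d, b) = (-2 + b)*(5 + d) (W(d, b) = (5 + d)*(-2 + b) = (-2 + b)*(5 + d))
((3 - 6*W(-5, 5)) + 386)*38 = ((3 - 6*(-10 - 2*(-5) + 5*5 + 5*(-5))) + 386)*38 = ((3 - 6*(-10 + 10 + 25 - 25)) + 386)*38 = ((3 - 6*0) + 386)*38 = ((3 + 0) + 386)*38 = (3 + 386)*38 = 389*38 = 14782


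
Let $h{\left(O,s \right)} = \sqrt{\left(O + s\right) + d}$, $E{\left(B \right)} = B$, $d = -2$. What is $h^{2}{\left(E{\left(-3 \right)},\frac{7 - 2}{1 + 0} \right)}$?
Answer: $0$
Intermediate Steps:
$h{\left(O,s \right)} = \sqrt{-2 + O + s}$ ($h{\left(O,s \right)} = \sqrt{\left(O + s\right) - 2} = \sqrt{-2 + O + s}$)
$h^{2}{\left(E{\left(-3 \right)},\frac{7 - 2}{1 + 0} \right)} = \left(\sqrt{-2 - 3 + \frac{7 - 2}{1 + 0}}\right)^{2} = \left(\sqrt{-2 - 3 + \frac{5}{1}}\right)^{2} = \left(\sqrt{-2 - 3 + 5 \cdot 1}\right)^{2} = \left(\sqrt{-2 - 3 + 5}\right)^{2} = \left(\sqrt{0}\right)^{2} = 0^{2} = 0$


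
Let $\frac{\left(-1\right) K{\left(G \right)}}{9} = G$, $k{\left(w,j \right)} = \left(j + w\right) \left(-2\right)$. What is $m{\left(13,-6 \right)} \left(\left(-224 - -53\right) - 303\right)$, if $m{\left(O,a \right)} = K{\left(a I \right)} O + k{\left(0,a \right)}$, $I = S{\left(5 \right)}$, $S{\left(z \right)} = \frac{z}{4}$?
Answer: $-421623$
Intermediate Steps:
$S{\left(z \right)} = \frac{z}{4}$ ($S{\left(z \right)} = z \frac{1}{4} = \frac{z}{4}$)
$I = \frac{5}{4}$ ($I = \frac{1}{4} \cdot 5 = \frac{5}{4} \approx 1.25$)
$k{\left(w,j \right)} = - 2 j - 2 w$
$K{\left(G \right)} = - 9 G$
$m{\left(O,a \right)} = - 2 a - \frac{45 O a}{4}$ ($m{\left(O,a \right)} = - 9 a \frac{5}{4} O - 2 a = - 9 \frac{5 a}{4} O + \left(- 2 a + 0\right) = - \frac{45 a}{4} O - 2 a = - \frac{45 O a}{4} - 2 a = - 2 a - \frac{45 O a}{4}$)
$m{\left(13,-6 \right)} \left(\left(-224 - -53\right) - 303\right) = \frac{1}{4} \left(-6\right) \left(-8 - 585\right) \left(\left(-224 - -53\right) - 303\right) = \frac{1}{4} \left(-6\right) \left(-8 - 585\right) \left(\left(-224 + 53\right) - 303\right) = \frac{1}{4} \left(-6\right) \left(-593\right) \left(-171 - 303\right) = \frac{1779}{2} \left(-474\right) = -421623$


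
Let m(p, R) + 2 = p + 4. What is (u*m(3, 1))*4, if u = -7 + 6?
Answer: -20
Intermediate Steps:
m(p, R) = 2 + p (m(p, R) = -2 + (p + 4) = -2 + (4 + p) = 2 + p)
u = -1
(u*m(3, 1))*4 = -(2 + 3)*4 = -1*5*4 = -5*4 = -20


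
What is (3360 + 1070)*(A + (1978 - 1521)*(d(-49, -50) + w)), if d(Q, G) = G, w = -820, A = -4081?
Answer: -1779402530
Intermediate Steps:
(3360 + 1070)*(A + (1978 - 1521)*(d(-49, -50) + w)) = (3360 + 1070)*(-4081 + (1978 - 1521)*(-50 - 820)) = 4430*(-4081 + 457*(-870)) = 4430*(-4081 - 397590) = 4430*(-401671) = -1779402530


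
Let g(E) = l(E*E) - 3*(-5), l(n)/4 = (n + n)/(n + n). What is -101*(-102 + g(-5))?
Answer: 8383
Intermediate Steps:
l(n) = 4 (l(n) = 4*((n + n)/(n + n)) = 4*((2*n)/((2*n))) = 4*((2*n)*(1/(2*n))) = 4*1 = 4)
g(E) = 19 (g(E) = 4 - 3*(-5) = 4 + 15 = 19)
-101*(-102 + g(-5)) = -101*(-102 + 19) = -101*(-83) = 8383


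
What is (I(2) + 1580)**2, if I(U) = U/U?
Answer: 2499561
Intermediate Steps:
I(U) = 1
(I(2) + 1580)**2 = (1 + 1580)**2 = 1581**2 = 2499561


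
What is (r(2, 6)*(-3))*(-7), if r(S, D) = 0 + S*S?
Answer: 84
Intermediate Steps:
r(S, D) = S² (r(S, D) = 0 + S² = S²)
(r(2, 6)*(-3))*(-7) = (2²*(-3))*(-7) = (4*(-3))*(-7) = -12*(-7) = 84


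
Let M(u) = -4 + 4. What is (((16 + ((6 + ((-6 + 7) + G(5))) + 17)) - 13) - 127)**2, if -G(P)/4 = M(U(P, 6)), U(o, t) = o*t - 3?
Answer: 10000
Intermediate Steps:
U(o, t) = -3 + o*t
M(u) = 0
G(P) = 0 (G(P) = -4*0 = 0)
(((16 + ((6 + ((-6 + 7) + G(5))) + 17)) - 13) - 127)**2 = (((16 + ((6 + ((-6 + 7) + 0)) + 17)) - 13) - 127)**2 = (((16 + ((6 + (1 + 0)) + 17)) - 13) - 127)**2 = (((16 + ((6 + 1) + 17)) - 13) - 127)**2 = (((16 + (7 + 17)) - 13) - 127)**2 = (((16 + 24) - 13) - 127)**2 = ((40 - 13) - 127)**2 = (27 - 127)**2 = (-100)**2 = 10000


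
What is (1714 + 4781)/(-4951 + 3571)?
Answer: -433/92 ≈ -4.7065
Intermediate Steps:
(1714 + 4781)/(-4951 + 3571) = 6495/(-1380) = 6495*(-1/1380) = -433/92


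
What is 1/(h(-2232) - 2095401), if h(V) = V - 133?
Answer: -1/2097766 ≈ -4.7670e-7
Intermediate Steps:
h(V) = -133 + V
1/(h(-2232) - 2095401) = 1/((-133 - 2232) - 2095401) = 1/(-2365 - 2095401) = 1/(-2097766) = -1/2097766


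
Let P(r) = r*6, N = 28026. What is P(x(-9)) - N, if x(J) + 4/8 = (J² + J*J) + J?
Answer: -27111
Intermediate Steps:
x(J) = -½ + J + 2*J² (x(J) = -½ + ((J² + J*J) + J) = -½ + ((J² + J²) + J) = -½ + (2*J² + J) = -½ + (J + 2*J²) = -½ + J + 2*J²)
P(r) = 6*r
P(x(-9)) - N = 6*(-½ - 9 + 2*(-9)²) - 1*28026 = 6*(-½ - 9 + 2*81) - 28026 = 6*(-½ - 9 + 162) - 28026 = 6*(305/2) - 28026 = 915 - 28026 = -27111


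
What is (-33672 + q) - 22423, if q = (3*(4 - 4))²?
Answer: -56095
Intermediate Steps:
q = 0 (q = (3*0)² = 0² = 0)
(-33672 + q) - 22423 = (-33672 + 0) - 22423 = -33672 - 22423 = -56095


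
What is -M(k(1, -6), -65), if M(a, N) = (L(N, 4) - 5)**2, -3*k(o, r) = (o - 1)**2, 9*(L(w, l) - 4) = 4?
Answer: -25/81 ≈ -0.30864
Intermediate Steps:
L(w, l) = 40/9 (L(w, l) = 4 + (1/9)*4 = 4 + 4/9 = 40/9)
k(o, r) = -(-1 + o)**2/3 (k(o, r) = -(o - 1)**2/3 = -(-1 + o)**2/3)
M(a, N) = 25/81 (M(a, N) = (40/9 - 5)**2 = (-5/9)**2 = 25/81)
-M(k(1, -6), -65) = -1*25/81 = -25/81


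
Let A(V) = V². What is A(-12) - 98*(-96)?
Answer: 9552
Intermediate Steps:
A(-12) - 98*(-96) = (-12)² - 98*(-96) = 144 + 9408 = 9552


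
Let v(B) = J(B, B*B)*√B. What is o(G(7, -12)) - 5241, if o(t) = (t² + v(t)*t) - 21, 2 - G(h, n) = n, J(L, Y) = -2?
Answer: -5066 - 28*√14 ≈ -5170.8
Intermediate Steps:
G(h, n) = 2 - n
v(B) = -2*√B
o(t) = -21 + t² - 2*t^(3/2) (o(t) = (t² + (-2*√t)*t) - 21 = (t² - 2*t^(3/2)) - 21 = -21 + t² - 2*t^(3/2))
o(G(7, -12)) - 5241 = (-21 + (2 - 1*(-12))² - 2*(2 - 1*(-12))^(3/2)) - 5241 = (-21 + (2 + 12)² - 2*(2 + 12)^(3/2)) - 5241 = (-21 + 14² - 28*√14) - 5241 = (-21 + 196 - 28*√14) - 5241 = (175 - 28*√14) - 5241 = -5066 - 28*√14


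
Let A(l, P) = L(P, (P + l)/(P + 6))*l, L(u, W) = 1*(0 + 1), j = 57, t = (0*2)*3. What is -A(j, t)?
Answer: -57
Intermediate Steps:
t = 0 (t = 0*3 = 0)
L(u, W) = 1 (L(u, W) = 1*1 = 1)
A(l, P) = l (A(l, P) = 1*l = l)
-A(j, t) = -1*57 = -57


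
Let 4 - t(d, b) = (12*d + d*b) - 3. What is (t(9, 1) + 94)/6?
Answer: -8/3 ≈ -2.6667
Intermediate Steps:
t(d, b) = 7 - 12*d - b*d (t(d, b) = 4 - ((12*d + d*b) - 3) = 4 - ((12*d + b*d) - 3) = 4 - (-3 + 12*d + b*d) = 4 + (3 - 12*d - b*d) = 7 - 12*d - b*d)
(t(9, 1) + 94)/6 = ((7 - 12*9 - 1*1*9) + 94)/6 = ((7 - 108 - 9) + 94)/6 = (-110 + 94)/6 = (⅙)*(-16) = -8/3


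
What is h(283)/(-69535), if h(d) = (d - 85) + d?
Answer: -481/69535 ≈ -0.0069174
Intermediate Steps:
h(d) = -85 + 2*d (h(d) = (-85 + d) + d = -85 + 2*d)
h(283)/(-69535) = (-85 + 2*283)/(-69535) = (-85 + 566)*(-1/69535) = 481*(-1/69535) = -481/69535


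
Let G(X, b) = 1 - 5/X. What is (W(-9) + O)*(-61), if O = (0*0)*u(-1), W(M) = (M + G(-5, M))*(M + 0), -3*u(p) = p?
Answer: -3843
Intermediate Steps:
u(p) = -p/3
G(X, b) = 1 - 5/X
W(M) = M*(2 + M) (W(M) = (M + (-5 - 5)/(-5))*(M + 0) = (M - ⅕*(-10))*M = (M + 2)*M = (2 + M)*M = M*(2 + M))
O = 0 (O = (0*0)*(-⅓*(-1)) = 0*(⅓) = 0)
(W(-9) + O)*(-61) = (-9*(2 - 9) + 0)*(-61) = (-9*(-7) + 0)*(-61) = (63 + 0)*(-61) = 63*(-61) = -3843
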